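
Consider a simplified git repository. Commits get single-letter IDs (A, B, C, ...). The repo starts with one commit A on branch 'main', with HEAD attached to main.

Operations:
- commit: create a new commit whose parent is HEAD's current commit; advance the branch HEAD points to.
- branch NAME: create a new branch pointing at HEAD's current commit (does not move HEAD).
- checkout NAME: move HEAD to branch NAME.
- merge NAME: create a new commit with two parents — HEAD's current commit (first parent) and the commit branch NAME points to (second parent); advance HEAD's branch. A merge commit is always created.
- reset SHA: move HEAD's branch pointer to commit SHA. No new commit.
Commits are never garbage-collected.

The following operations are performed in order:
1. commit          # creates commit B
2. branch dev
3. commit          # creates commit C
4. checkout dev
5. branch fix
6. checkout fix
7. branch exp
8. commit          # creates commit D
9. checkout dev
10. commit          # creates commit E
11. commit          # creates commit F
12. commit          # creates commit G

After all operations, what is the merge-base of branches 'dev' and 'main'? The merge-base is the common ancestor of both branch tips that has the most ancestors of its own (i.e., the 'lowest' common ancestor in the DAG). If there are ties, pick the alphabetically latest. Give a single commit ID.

Answer: B

Derivation:
After op 1 (commit): HEAD=main@B [main=B]
After op 2 (branch): HEAD=main@B [dev=B main=B]
After op 3 (commit): HEAD=main@C [dev=B main=C]
After op 4 (checkout): HEAD=dev@B [dev=B main=C]
After op 5 (branch): HEAD=dev@B [dev=B fix=B main=C]
After op 6 (checkout): HEAD=fix@B [dev=B fix=B main=C]
After op 7 (branch): HEAD=fix@B [dev=B exp=B fix=B main=C]
After op 8 (commit): HEAD=fix@D [dev=B exp=B fix=D main=C]
After op 9 (checkout): HEAD=dev@B [dev=B exp=B fix=D main=C]
After op 10 (commit): HEAD=dev@E [dev=E exp=B fix=D main=C]
After op 11 (commit): HEAD=dev@F [dev=F exp=B fix=D main=C]
After op 12 (commit): HEAD=dev@G [dev=G exp=B fix=D main=C]
ancestors(dev=G): ['A', 'B', 'E', 'F', 'G']
ancestors(main=C): ['A', 'B', 'C']
common: ['A', 'B']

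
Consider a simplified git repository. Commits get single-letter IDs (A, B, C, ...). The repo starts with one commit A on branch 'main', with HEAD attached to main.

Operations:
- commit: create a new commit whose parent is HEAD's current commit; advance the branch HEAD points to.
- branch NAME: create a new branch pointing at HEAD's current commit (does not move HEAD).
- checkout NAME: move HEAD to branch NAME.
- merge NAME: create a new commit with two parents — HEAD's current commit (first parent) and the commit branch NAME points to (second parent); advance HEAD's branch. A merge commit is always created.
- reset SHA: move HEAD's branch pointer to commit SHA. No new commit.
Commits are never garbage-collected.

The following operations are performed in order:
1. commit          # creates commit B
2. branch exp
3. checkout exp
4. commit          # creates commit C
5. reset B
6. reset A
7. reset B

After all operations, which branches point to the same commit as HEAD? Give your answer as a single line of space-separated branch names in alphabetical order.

After op 1 (commit): HEAD=main@B [main=B]
After op 2 (branch): HEAD=main@B [exp=B main=B]
After op 3 (checkout): HEAD=exp@B [exp=B main=B]
After op 4 (commit): HEAD=exp@C [exp=C main=B]
After op 5 (reset): HEAD=exp@B [exp=B main=B]
After op 6 (reset): HEAD=exp@A [exp=A main=B]
After op 7 (reset): HEAD=exp@B [exp=B main=B]

Answer: exp main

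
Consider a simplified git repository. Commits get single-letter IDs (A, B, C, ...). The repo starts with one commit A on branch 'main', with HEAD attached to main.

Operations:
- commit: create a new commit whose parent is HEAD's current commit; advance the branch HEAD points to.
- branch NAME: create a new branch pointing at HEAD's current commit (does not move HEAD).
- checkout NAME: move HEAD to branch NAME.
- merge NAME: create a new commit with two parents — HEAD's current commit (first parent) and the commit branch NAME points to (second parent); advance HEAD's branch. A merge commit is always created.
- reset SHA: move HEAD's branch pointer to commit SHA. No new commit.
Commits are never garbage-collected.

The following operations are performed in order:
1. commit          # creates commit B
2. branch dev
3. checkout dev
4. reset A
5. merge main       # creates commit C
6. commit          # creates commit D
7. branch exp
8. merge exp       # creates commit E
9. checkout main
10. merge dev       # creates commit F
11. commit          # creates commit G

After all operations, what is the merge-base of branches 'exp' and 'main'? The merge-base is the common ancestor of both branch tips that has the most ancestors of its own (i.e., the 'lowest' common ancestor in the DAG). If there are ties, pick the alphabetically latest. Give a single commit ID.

After op 1 (commit): HEAD=main@B [main=B]
After op 2 (branch): HEAD=main@B [dev=B main=B]
After op 3 (checkout): HEAD=dev@B [dev=B main=B]
After op 4 (reset): HEAD=dev@A [dev=A main=B]
After op 5 (merge): HEAD=dev@C [dev=C main=B]
After op 6 (commit): HEAD=dev@D [dev=D main=B]
After op 7 (branch): HEAD=dev@D [dev=D exp=D main=B]
After op 8 (merge): HEAD=dev@E [dev=E exp=D main=B]
After op 9 (checkout): HEAD=main@B [dev=E exp=D main=B]
After op 10 (merge): HEAD=main@F [dev=E exp=D main=F]
After op 11 (commit): HEAD=main@G [dev=E exp=D main=G]
ancestors(exp=D): ['A', 'B', 'C', 'D']
ancestors(main=G): ['A', 'B', 'C', 'D', 'E', 'F', 'G']
common: ['A', 'B', 'C', 'D']

Answer: D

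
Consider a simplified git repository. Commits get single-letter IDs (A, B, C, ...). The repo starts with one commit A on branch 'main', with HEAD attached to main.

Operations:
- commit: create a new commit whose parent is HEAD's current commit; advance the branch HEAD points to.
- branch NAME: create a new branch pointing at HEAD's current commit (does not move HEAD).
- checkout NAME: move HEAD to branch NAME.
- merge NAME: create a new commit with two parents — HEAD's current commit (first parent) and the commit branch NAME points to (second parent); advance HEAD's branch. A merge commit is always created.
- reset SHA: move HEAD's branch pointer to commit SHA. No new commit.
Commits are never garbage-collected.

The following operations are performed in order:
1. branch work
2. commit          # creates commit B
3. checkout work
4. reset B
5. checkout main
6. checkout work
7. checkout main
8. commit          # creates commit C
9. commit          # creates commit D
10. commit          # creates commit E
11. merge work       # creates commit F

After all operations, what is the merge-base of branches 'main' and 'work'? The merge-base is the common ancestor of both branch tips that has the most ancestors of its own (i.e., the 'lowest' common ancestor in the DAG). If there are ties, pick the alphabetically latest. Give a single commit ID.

Answer: B

Derivation:
After op 1 (branch): HEAD=main@A [main=A work=A]
After op 2 (commit): HEAD=main@B [main=B work=A]
After op 3 (checkout): HEAD=work@A [main=B work=A]
After op 4 (reset): HEAD=work@B [main=B work=B]
After op 5 (checkout): HEAD=main@B [main=B work=B]
After op 6 (checkout): HEAD=work@B [main=B work=B]
After op 7 (checkout): HEAD=main@B [main=B work=B]
After op 8 (commit): HEAD=main@C [main=C work=B]
After op 9 (commit): HEAD=main@D [main=D work=B]
After op 10 (commit): HEAD=main@E [main=E work=B]
After op 11 (merge): HEAD=main@F [main=F work=B]
ancestors(main=F): ['A', 'B', 'C', 'D', 'E', 'F']
ancestors(work=B): ['A', 'B']
common: ['A', 'B']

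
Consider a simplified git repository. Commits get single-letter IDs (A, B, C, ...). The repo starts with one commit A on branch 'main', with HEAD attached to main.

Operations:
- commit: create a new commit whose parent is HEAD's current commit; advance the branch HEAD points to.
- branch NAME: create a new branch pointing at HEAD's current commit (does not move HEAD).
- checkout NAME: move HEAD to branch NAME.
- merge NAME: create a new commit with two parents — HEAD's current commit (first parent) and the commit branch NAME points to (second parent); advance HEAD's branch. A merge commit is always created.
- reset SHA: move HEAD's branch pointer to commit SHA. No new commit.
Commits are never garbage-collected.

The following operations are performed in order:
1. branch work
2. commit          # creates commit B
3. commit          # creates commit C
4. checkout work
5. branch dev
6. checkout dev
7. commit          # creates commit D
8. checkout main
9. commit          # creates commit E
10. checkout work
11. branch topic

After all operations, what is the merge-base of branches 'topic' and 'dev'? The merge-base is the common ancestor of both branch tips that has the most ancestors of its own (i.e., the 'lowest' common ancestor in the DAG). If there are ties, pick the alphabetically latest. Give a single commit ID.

After op 1 (branch): HEAD=main@A [main=A work=A]
After op 2 (commit): HEAD=main@B [main=B work=A]
After op 3 (commit): HEAD=main@C [main=C work=A]
After op 4 (checkout): HEAD=work@A [main=C work=A]
After op 5 (branch): HEAD=work@A [dev=A main=C work=A]
After op 6 (checkout): HEAD=dev@A [dev=A main=C work=A]
After op 7 (commit): HEAD=dev@D [dev=D main=C work=A]
After op 8 (checkout): HEAD=main@C [dev=D main=C work=A]
After op 9 (commit): HEAD=main@E [dev=D main=E work=A]
After op 10 (checkout): HEAD=work@A [dev=D main=E work=A]
After op 11 (branch): HEAD=work@A [dev=D main=E topic=A work=A]
ancestors(topic=A): ['A']
ancestors(dev=D): ['A', 'D']
common: ['A']

Answer: A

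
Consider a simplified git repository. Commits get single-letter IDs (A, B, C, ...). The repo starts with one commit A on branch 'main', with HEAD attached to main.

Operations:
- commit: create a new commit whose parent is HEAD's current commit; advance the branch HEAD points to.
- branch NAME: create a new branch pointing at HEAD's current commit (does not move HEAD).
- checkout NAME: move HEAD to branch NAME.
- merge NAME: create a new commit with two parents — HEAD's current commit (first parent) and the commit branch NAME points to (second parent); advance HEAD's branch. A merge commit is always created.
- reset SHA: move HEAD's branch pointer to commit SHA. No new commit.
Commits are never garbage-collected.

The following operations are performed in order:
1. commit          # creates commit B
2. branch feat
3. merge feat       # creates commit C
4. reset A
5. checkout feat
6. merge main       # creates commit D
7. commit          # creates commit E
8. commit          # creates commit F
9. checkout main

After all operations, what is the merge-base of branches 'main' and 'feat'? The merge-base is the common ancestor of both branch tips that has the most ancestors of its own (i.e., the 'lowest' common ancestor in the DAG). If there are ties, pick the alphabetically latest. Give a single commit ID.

After op 1 (commit): HEAD=main@B [main=B]
After op 2 (branch): HEAD=main@B [feat=B main=B]
After op 3 (merge): HEAD=main@C [feat=B main=C]
After op 4 (reset): HEAD=main@A [feat=B main=A]
After op 5 (checkout): HEAD=feat@B [feat=B main=A]
After op 6 (merge): HEAD=feat@D [feat=D main=A]
After op 7 (commit): HEAD=feat@E [feat=E main=A]
After op 8 (commit): HEAD=feat@F [feat=F main=A]
After op 9 (checkout): HEAD=main@A [feat=F main=A]
ancestors(main=A): ['A']
ancestors(feat=F): ['A', 'B', 'D', 'E', 'F']
common: ['A']

Answer: A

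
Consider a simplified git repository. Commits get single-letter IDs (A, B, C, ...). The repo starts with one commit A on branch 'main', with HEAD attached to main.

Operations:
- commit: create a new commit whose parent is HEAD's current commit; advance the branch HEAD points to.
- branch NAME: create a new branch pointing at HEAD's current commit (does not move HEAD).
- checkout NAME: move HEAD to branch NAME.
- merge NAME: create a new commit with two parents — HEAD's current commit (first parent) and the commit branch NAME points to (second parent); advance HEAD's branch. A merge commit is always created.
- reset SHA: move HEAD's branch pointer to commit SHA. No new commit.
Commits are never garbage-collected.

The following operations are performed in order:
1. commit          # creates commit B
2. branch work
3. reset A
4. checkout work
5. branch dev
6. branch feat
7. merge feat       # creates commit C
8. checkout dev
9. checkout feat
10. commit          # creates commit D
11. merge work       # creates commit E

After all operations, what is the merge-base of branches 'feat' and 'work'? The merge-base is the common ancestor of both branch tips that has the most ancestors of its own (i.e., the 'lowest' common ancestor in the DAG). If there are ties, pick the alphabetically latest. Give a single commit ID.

Answer: C

Derivation:
After op 1 (commit): HEAD=main@B [main=B]
After op 2 (branch): HEAD=main@B [main=B work=B]
After op 3 (reset): HEAD=main@A [main=A work=B]
After op 4 (checkout): HEAD=work@B [main=A work=B]
After op 5 (branch): HEAD=work@B [dev=B main=A work=B]
After op 6 (branch): HEAD=work@B [dev=B feat=B main=A work=B]
After op 7 (merge): HEAD=work@C [dev=B feat=B main=A work=C]
After op 8 (checkout): HEAD=dev@B [dev=B feat=B main=A work=C]
After op 9 (checkout): HEAD=feat@B [dev=B feat=B main=A work=C]
After op 10 (commit): HEAD=feat@D [dev=B feat=D main=A work=C]
After op 11 (merge): HEAD=feat@E [dev=B feat=E main=A work=C]
ancestors(feat=E): ['A', 'B', 'C', 'D', 'E']
ancestors(work=C): ['A', 'B', 'C']
common: ['A', 'B', 'C']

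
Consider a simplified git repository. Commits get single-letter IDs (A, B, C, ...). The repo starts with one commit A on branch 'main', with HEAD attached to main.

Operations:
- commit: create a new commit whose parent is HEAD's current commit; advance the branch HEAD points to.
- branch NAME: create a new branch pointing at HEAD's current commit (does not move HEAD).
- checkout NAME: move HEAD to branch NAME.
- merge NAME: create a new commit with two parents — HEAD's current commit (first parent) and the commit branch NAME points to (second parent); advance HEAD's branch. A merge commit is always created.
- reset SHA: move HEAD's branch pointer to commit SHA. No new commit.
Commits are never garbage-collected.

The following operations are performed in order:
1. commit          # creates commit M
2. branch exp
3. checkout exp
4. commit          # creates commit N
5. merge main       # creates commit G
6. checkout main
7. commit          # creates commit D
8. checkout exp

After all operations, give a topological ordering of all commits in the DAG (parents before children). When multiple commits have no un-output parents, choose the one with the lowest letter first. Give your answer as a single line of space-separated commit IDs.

After op 1 (commit): HEAD=main@M [main=M]
After op 2 (branch): HEAD=main@M [exp=M main=M]
After op 3 (checkout): HEAD=exp@M [exp=M main=M]
After op 4 (commit): HEAD=exp@N [exp=N main=M]
After op 5 (merge): HEAD=exp@G [exp=G main=M]
After op 6 (checkout): HEAD=main@M [exp=G main=M]
After op 7 (commit): HEAD=main@D [exp=G main=D]
After op 8 (checkout): HEAD=exp@G [exp=G main=D]
commit A: parents=[]
commit D: parents=['M']
commit G: parents=['N', 'M']
commit M: parents=['A']
commit N: parents=['M']

Answer: A M D N G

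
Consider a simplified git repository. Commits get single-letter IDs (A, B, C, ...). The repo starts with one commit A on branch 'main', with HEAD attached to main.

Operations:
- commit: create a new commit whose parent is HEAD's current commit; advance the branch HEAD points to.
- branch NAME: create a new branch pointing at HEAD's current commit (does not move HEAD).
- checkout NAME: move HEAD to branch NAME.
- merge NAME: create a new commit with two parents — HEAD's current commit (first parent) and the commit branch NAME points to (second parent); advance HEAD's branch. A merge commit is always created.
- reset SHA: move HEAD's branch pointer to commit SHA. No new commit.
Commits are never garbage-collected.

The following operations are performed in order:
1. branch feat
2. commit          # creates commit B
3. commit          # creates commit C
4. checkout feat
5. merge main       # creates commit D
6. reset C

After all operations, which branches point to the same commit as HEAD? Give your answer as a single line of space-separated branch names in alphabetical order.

Answer: feat main

Derivation:
After op 1 (branch): HEAD=main@A [feat=A main=A]
After op 2 (commit): HEAD=main@B [feat=A main=B]
After op 3 (commit): HEAD=main@C [feat=A main=C]
After op 4 (checkout): HEAD=feat@A [feat=A main=C]
After op 5 (merge): HEAD=feat@D [feat=D main=C]
After op 6 (reset): HEAD=feat@C [feat=C main=C]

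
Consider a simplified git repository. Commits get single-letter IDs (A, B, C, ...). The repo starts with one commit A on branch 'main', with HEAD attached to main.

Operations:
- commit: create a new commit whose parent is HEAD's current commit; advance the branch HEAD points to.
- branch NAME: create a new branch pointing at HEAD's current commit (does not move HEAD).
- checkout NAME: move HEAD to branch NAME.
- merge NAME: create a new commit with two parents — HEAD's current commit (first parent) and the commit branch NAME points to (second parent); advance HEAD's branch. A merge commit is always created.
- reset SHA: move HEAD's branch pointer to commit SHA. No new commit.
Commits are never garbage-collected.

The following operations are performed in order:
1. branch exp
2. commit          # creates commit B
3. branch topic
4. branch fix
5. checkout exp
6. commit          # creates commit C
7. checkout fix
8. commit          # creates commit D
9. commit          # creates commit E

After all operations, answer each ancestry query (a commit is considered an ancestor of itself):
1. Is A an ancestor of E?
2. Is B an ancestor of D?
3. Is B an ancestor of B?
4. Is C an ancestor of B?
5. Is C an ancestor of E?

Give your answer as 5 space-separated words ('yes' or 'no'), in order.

After op 1 (branch): HEAD=main@A [exp=A main=A]
After op 2 (commit): HEAD=main@B [exp=A main=B]
After op 3 (branch): HEAD=main@B [exp=A main=B topic=B]
After op 4 (branch): HEAD=main@B [exp=A fix=B main=B topic=B]
After op 5 (checkout): HEAD=exp@A [exp=A fix=B main=B topic=B]
After op 6 (commit): HEAD=exp@C [exp=C fix=B main=B topic=B]
After op 7 (checkout): HEAD=fix@B [exp=C fix=B main=B topic=B]
After op 8 (commit): HEAD=fix@D [exp=C fix=D main=B topic=B]
After op 9 (commit): HEAD=fix@E [exp=C fix=E main=B topic=B]
ancestors(E) = {A,B,D,E}; A in? yes
ancestors(D) = {A,B,D}; B in? yes
ancestors(B) = {A,B}; B in? yes
ancestors(B) = {A,B}; C in? no
ancestors(E) = {A,B,D,E}; C in? no

Answer: yes yes yes no no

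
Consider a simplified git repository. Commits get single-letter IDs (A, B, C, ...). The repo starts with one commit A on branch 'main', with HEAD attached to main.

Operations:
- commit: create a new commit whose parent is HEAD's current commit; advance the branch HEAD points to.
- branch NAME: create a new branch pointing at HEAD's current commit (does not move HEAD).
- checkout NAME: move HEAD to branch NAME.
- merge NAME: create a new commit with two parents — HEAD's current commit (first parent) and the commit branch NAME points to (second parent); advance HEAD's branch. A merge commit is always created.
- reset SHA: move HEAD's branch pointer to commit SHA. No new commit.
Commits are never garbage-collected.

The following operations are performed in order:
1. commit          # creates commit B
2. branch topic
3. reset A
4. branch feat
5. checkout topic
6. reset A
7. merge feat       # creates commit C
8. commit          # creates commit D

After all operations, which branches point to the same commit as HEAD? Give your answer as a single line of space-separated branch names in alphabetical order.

After op 1 (commit): HEAD=main@B [main=B]
After op 2 (branch): HEAD=main@B [main=B topic=B]
After op 3 (reset): HEAD=main@A [main=A topic=B]
After op 4 (branch): HEAD=main@A [feat=A main=A topic=B]
After op 5 (checkout): HEAD=topic@B [feat=A main=A topic=B]
After op 6 (reset): HEAD=topic@A [feat=A main=A topic=A]
After op 7 (merge): HEAD=topic@C [feat=A main=A topic=C]
After op 8 (commit): HEAD=topic@D [feat=A main=A topic=D]

Answer: topic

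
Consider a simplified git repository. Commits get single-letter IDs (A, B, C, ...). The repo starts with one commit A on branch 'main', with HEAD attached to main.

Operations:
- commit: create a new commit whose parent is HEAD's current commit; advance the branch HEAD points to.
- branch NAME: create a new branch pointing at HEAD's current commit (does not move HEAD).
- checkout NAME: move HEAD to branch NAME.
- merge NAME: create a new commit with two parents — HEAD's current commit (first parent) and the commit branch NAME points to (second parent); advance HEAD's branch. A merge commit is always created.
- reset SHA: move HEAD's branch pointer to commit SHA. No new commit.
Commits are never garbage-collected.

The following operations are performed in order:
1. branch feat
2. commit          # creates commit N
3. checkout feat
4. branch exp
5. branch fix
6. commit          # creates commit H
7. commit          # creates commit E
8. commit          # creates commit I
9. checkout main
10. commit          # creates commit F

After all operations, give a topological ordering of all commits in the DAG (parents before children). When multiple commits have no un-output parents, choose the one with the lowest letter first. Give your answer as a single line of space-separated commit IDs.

After op 1 (branch): HEAD=main@A [feat=A main=A]
After op 2 (commit): HEAD=main@N [feat=A main=N]
After op 3 (checkout): HEAD=feat@A [feat=A main=N]
After op 4 (branch): HEAD=feat@A [exp=A feat=A main=N]
After op 5 (branch): HEAD=feat@A [exp=A feat=A fix=A main=N]
After op 6 (commit): HEAD=feat@H [exp=A feat=H fix=A main=N]
After op 7 (commit): HEAD=feat@E [exp=A feat=E fix=A main=N]
After op 8 (commit): HEAD=feat@I [exp=A feat=I fix=A main=N]
After op 9 (checkout): HEAD=main@N [exp=A feat=I fix=A main=N]
After op 10 (commit): HEAD=main@F [exp=A feat=I fix=A main=F]
commit A: parents=[]
commit E: parents=['H']
commit F: parents=['N']
commit H: parents=['A']
commit I: parents=['E']
commit N: parents=['A']

Answer: A H E I N F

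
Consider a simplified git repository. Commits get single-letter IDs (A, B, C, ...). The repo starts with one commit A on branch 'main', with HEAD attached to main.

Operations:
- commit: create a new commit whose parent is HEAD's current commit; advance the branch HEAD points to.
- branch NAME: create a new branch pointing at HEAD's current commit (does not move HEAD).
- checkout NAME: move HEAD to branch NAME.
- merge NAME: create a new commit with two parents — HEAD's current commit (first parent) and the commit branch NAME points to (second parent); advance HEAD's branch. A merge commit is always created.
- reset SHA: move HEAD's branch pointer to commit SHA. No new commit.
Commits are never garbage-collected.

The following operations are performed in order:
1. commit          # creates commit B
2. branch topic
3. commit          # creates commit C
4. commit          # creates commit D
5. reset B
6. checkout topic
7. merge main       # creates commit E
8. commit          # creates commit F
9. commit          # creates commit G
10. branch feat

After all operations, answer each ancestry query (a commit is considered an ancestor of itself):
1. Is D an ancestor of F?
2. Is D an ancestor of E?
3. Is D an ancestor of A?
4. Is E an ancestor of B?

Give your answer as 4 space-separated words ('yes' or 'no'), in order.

After op 1 (commit): HEAD=main@B [main=B]
After op 2 (branch): HEAD=main@B [main=B topic=B]
After op 3 (commit): HEAD=main@C [main=C topic=B]
After op 4 (commit): HEAD=main@D [main=D topic=B]
After op 5 (reset): HEAD=main@B [main=B topic=B]
After op 6 (checkout): HEAD=topic@B [main=B topic=B]
After op 7 (merge): HEAD=topic@E [main=B topic=E]
After op 8 (commit): HEAD=topic@F [main=B topic=F]
After op 9 (commit): HEAD=topic@G [main=B topic=G]
After op 10 (branch): HEAD=topic@G [feat=G main=B topic=G]
ancestors(F) = {A,B,E,F}; D in? no
ancestors(E) = {A,B,E}; D in? no
ancestors(A) = {A}; D in? no
ancestors(B) = {A,B}; E in? no

Answer: no no no no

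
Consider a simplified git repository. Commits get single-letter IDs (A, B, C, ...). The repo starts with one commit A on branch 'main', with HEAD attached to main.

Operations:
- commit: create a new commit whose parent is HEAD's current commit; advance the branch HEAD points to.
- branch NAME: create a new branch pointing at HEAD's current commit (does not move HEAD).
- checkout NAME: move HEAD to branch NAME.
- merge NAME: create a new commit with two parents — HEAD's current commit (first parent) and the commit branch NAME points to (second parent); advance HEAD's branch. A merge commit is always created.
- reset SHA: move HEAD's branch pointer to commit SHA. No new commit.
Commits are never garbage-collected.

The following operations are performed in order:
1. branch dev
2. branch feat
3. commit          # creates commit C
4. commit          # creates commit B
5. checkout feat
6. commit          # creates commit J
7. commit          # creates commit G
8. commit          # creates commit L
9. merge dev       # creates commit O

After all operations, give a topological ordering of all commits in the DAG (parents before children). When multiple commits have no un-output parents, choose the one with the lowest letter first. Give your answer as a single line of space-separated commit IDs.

After op 1 (branch): HEAD=main@A [dev=A main=A]
After op 2 (branch): HEAD=main@A [dev=A feat=A main=A]
After op 3 (commit): HEAD=main@C [dev=A feat=A main=C]
After op 4 (commit): HEAD=main@B [dev=A feat=A main=B]
After op 5 (checkout): HEAD=feat@A [dev=A feat=A main=B]
After op 6 (commit): HEAD=feat@J [dev=A feat=J main=B]
After op 7 (commit): HEAD=feat@G [dev=A feat=G main=B]
After op 8 (commit): HEAD=feat@L [dev=A feat=L main=B]
After op 9 (merge): HEAD=feat@O [dev=A feat=O main=B]
commit A: parents=[]
commit B: parents=['C']
commit C: parents=['A']
commit G: parents=['J']
commit J: parents=['A']
commit L: parents=['G']
commit O: parents=['L', 'A']

Answer: A C B J G L O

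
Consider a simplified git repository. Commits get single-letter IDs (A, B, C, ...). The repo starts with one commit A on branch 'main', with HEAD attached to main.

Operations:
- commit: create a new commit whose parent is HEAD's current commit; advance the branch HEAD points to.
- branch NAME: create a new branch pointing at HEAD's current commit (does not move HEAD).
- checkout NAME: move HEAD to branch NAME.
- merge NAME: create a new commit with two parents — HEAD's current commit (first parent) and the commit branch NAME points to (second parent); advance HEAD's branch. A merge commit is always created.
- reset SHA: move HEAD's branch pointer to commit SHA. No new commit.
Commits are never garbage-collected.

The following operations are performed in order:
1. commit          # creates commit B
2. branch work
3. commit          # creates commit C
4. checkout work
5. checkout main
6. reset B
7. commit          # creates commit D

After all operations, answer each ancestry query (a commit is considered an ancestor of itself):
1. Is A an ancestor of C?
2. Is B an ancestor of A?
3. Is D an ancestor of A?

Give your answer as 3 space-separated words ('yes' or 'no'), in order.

After op 1 (commit): HEAD=main@B [main=B]
After op 2 (branch): HEAD=main@B [main=B work=B]
After op 3 (commit): HEAD=main@C [main=C work=B]
After op 4 (checkout): HEAD=work@B [main=C work=B]
After op 5 (checkout): HEAD=main@C [main=C work=B]
After op 6 (reset): HEAD=main@B [main=B work=B]
After op 7 (commit): HEAD=main@D [main=D work=B]
ancestors(C) = {A,B,C}; A in? yes
ancestors(A) = {A}; B in? no
ancestors(A) = {A}; D in? no

Answer: yes no no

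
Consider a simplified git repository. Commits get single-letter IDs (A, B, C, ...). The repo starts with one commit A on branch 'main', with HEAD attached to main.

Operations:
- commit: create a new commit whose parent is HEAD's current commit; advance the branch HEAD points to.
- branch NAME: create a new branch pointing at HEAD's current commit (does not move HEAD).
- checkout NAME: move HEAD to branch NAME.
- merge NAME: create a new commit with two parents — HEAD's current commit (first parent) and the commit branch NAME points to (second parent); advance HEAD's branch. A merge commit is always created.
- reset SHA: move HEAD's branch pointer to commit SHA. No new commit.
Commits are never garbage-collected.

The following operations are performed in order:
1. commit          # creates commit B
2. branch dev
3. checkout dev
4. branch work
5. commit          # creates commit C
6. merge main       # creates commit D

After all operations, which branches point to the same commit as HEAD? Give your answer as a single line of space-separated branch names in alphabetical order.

After op 1 (commit): HEAD=main@B [main=B]
After op 2 (branch): HEAD=main@B [dev=B main=B]
After op 3 (checkout): HEAD=dev@B [dev=B main=B]
After op 4 (branch): HEAD=dev@B [dev=B main=B work=B]
After op 5 (commit): HEAD=dev@C [dev=C main=B work=B]
After op 6 (merge): HEAD=dev@D [dev=D main=B work=B]

Answer: dev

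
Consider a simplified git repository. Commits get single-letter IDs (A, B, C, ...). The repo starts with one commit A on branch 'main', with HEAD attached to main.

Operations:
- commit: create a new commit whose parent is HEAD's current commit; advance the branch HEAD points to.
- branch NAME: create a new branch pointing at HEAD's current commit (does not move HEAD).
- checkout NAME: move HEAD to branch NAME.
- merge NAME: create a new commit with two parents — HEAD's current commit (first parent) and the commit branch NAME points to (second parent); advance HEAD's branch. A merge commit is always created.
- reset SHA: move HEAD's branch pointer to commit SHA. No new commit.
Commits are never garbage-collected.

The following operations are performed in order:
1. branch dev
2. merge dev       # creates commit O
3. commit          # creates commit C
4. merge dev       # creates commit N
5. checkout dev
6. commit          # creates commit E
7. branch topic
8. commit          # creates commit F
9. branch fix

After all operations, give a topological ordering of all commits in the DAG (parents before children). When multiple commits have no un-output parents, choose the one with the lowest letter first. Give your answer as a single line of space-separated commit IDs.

After op 1 (branch): HEAD=main@A [dev=A main=A]
After op 2 (merge): HEAD=main@O [dev=A main=O]
After op 3 (commit): HEAD=main@C [dev=A main=C]
After op 4 (merge): HEAD=main@N [dev=A main=N]
After op 5 (checkout): HEAD=dev@A [dev=A main=N]
After op 6 (commit): HEAD=dev@E [dev=E main=N]
After op 7 (branch): HEAD=dev@E [dev=E main=N topic=E]
After op 8 (commit): HEAD=dev@F [dev=F main=N topic=E]
After op 9 (branch): HEAD=dev@F [dev=F fix=F main=N topic=E]
commit A: parents=[]
commit C: parents=['O']
commit E: parents=['A']
commit F: parents=['E']
commit N: parents=['C', 'A']
commit O: parents=['A', 'A']

Answer: A E F O C N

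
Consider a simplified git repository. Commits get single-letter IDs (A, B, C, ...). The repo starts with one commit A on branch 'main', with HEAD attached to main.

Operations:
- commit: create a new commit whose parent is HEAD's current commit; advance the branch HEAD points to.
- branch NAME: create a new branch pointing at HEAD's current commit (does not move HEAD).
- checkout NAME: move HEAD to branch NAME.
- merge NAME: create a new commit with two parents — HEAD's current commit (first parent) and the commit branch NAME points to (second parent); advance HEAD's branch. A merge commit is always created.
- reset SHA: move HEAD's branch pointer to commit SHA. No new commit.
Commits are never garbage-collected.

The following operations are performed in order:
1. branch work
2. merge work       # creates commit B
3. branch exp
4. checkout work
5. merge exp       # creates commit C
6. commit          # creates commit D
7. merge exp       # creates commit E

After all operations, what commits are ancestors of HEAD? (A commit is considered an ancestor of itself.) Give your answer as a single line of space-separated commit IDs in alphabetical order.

After op 1 (branch): HEAD=main@A [main=A work=A]
After op 2 (merge): HEAD=main@B [main=B work=A]
After op 3 (branch): HEAD=main@B [exp=B main=B work=A]
After op 4 (checkout): HEAD=work@A [exp=B main=B work=A]
After op 5 (merge): HEAD=work@C [exp=B main=B work=C]
After op 6 (commit): HEAD=work@D [exp=B main=B work=D]
After op 7 (merge): HEAD=work@E [exp=B main=B work=E]

Answer: A B C D E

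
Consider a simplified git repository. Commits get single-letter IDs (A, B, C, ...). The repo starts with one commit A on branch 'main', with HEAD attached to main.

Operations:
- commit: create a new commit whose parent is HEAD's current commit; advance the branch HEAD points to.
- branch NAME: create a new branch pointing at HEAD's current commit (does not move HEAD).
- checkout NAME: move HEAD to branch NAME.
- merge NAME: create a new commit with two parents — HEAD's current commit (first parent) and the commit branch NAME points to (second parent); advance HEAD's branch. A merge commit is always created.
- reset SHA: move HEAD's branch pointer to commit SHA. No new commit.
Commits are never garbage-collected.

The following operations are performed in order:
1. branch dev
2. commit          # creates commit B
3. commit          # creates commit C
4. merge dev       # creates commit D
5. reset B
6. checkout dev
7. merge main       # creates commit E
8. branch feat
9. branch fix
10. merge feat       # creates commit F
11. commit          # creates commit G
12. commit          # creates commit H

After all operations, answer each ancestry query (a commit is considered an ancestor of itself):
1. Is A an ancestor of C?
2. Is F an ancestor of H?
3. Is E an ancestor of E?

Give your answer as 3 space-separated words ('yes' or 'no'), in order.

Answer: yes yes yes

Derivation:
After op 1 (branch): HEAD=main@A [dev=A main=A]
After op 2 (commit): HEAD=main@B [dev=A main=B]
After op 3 (commit): HEAD=main@C [dev=A main=C]
After op 4 (merge): HEAD=main@D [dev=A main=D]
After op 5 (reset): HEAD=main@B [dev=A main=B]
After op 6 (checkout): HEAD=dev@A [dev=A main=B]
After op 7 (merge): HEAD=dev@E [dev=E main=B]
After op 8 (branch): HEAD=dev@E [dev=E feat=E main=B]
After op 9 (branch): HEAD=dev@E [dev=E feat=E fix=E main=B]
After op 10 (merge): HEAD=dev@F [dev=F feat=E fix=E main=B]
After op 11 (commit): HEAD=dev@G [dev=G feat=E fix=E main=B]
After op 12 (commit): HEAD=dev@H [dev=H feat=E fix=E main=B]
ancestors(C) = {A,B,C}; A in? yes
ancestors(H) = {A,B,E,F,G,H}; F in? yes
ancestors(E) = {A,B,E}; E in? yes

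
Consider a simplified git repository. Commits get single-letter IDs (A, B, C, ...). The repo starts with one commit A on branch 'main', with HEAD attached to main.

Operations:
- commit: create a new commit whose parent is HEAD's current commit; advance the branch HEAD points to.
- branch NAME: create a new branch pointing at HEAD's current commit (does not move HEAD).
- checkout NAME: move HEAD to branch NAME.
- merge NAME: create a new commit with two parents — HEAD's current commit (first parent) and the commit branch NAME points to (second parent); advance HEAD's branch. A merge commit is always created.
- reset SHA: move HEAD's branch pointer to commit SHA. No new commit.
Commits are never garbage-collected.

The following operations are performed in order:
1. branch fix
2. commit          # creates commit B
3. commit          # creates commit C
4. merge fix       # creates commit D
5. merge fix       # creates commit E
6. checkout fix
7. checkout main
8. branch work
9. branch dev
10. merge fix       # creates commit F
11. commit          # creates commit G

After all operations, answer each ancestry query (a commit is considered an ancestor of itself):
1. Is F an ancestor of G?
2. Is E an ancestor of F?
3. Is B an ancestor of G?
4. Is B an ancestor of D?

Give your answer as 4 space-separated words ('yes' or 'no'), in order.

Answer: yes yes yes yes

Derivation:
After op 1 (branch): HEAD=main@A [fix=A main=A]
After op 2 (commit): HEAD=main@B [fix=A main=B]
After op 3 (commit): HEAD=main@C [fix=A main=C]
After op 4 (merge): HEAD=main@D [fix=A main=D]
After op 5 (merge): HEAD=main@E [fix=A main=E]
After op 6 (checkout): HEAD=fix@A [fix=A main=E]
After op 7 (checkout): HEAD=main@E [fix=A main=E]
After op 8 (branch): HEAD=main@E [fix=A main=E work=E]
After op 9 (branch): HEAD=main@E [dev=E fix=A main=E work=E]
After op 10 (merge): HEAD=main@F [dev=E fix=A main=F work=E]
After op 11 (commit): HEAD=main@G [dev=E fix=A main=G work=E]
ancestors(G) = {A,B,C,D,E,F,G}; F in? yes
ancestors(F) = {A,B,C,D,E,F}; E in? yes
ancestors(G) = {A,B,C,D,E,F,G}; B in? yes
ancestors(D) = {A,B,C,D}; B in? yes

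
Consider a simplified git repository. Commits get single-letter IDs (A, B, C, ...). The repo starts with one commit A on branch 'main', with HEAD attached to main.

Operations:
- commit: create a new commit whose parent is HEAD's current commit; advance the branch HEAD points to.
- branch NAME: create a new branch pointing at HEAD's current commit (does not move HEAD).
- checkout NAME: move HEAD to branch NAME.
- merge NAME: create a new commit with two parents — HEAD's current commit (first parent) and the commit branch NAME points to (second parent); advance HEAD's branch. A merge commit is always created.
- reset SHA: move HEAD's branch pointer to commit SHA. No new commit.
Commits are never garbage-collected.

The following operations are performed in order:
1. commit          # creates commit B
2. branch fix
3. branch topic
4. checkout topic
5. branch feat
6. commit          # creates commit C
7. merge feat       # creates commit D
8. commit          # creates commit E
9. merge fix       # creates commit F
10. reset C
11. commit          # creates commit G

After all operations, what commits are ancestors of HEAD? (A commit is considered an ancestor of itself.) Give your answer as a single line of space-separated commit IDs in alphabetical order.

After op 1 (commit): HEAD=main@B [main=B]
After op 2 (branch): HEAD=main@B [fix=B main=B]
After op 3 (branch): HEAD=main@B [fix=B main=B topic=B]
After op 4 (checkout): HEAD=topic@B [fix=B main=B topic=B]
After op 5 (branch): HEAD=topic@B [feat=B fix=B main=B topic=B]
After op 6 (commit): HEAD=topic@C [feat=B fix=B main=B topic=C]
After op 7 (merge): HEAD=topic@D [feat=B fix=B main=B topic=D]
After op 8 (commit): HEAD=topic@E [feat=B fix=B main=B topic=E]
After op 9 (merge): HEAD=topic@F [feat=B fix=B main=B topic=F]
After op 10 (reset): HEAD=topic@C [feat=B fix=B main=B topic=C]
After op 11 (commit): HEAD=topic@G [feat=B fix=B main=B topic=G]

Answer: A B C G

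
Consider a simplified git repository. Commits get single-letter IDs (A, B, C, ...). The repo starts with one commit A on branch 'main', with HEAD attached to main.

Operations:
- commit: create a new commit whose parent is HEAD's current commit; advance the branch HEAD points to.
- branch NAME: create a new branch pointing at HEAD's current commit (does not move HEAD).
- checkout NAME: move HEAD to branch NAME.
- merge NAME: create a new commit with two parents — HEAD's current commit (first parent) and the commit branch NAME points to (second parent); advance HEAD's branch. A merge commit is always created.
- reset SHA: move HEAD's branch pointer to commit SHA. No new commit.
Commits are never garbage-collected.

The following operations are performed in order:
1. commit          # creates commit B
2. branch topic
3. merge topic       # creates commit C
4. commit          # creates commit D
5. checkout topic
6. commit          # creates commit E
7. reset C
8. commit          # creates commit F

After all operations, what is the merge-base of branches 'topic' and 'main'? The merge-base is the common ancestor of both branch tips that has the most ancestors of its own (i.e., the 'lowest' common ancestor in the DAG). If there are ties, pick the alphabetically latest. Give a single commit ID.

Answer: C

Derivation:
After op 1 (commit): HEAD=main@B [main=B]
After op 2 (branch): HEAD=main@B [main=B topic=B]
After op 3 (merge): HEAD=main@C [main=C topic=B]
After op 4 (commit): HEAD=main@D [main=D topic=B]
After op 5 (checkout): HEAD=topic@B [main=D topic=B]
After op 6 (commit): HEAD=topic@E [main=D topic=E]
After op 7 (reset): HEAD=topic@C [main=D topic=C]
After op 8 (commit): HEAD=topic@F [main=D topic=F]
ancestors(topic=F): ['A', 'B', 'C', 'F']
ancestors(main=D): ['A', 'B', 'C', 'D']
common: ['A', 'B', 'C']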